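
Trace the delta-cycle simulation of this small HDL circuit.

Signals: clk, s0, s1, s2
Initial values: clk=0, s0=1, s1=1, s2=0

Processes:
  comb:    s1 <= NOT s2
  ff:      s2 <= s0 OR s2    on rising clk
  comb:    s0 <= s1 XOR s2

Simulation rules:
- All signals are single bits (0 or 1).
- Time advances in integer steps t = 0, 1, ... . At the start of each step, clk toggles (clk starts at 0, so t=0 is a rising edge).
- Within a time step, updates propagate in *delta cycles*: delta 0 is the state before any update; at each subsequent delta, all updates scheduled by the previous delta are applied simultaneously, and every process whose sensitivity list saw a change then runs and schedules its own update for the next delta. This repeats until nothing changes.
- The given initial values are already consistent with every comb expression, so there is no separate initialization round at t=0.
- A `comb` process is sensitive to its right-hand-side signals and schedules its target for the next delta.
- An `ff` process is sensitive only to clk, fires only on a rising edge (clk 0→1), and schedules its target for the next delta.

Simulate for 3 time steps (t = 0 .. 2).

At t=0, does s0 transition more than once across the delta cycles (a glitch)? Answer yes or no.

[bits: s2,s1,s0,clk]
t=0: Δ0=0110 Δ1=0111 Δ2=1111 Δ3=1001 Δ4=1011 | 4Δ
t=1: Δ0=1011 Δ1=1010 | 1Δ
t=2: Δ0=1010 Δ1=1011 | 1Δ

yes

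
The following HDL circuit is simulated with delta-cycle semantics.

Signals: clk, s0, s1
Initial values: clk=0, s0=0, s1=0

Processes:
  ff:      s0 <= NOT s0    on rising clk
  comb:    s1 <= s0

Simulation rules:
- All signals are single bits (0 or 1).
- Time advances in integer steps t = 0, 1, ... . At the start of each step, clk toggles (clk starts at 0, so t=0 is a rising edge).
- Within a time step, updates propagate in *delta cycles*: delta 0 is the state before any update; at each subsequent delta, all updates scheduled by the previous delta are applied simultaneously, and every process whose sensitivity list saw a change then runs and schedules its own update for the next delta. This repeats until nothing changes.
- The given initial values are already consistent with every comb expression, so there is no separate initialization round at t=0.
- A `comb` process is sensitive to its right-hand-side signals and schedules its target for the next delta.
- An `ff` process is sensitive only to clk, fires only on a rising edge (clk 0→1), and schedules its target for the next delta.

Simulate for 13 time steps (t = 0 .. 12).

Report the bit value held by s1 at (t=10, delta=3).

[bits: s1,s0,clk]
t=0: Δ0=000 Δ1=001 Δ2=011 Δ3=111 | 3Δ
t=1: Δ0=111 Δ1=110 | 1Δ
t=2: Δ0=110 Δ1=111 Δ2=101 Δ3=001 | 3Δ
t=3: Δ0=001 Δ1=000 | 1Δ
t=4: Δ0=000 Δ1=001 Δ2=011 Δ3=111 | 3Δ
t=5: Δ0=111 Δ1=110 | 1Δ
t=6: Δ0=110 Δ1=111 Δ2=101 Δ3=001 | 3Δ
t=7: Δ0=001 Δ1=000 | 1Δ
t=8: Δ0=000 Δ1=001 Δ2=011 Δ3=111 | 3Δ
t=9: Δ0=111 Δ1=110 | 1Δ
t=10: Δ0=110 Δ1=111 Δ2=101 Δ3=001 | 3Δ
t=11: Δ0=001 Δ1=000 | 1Δ
t=12: Δ0=000 Δ1=001 Δ2=011 Δ3=111 | 3Δ

0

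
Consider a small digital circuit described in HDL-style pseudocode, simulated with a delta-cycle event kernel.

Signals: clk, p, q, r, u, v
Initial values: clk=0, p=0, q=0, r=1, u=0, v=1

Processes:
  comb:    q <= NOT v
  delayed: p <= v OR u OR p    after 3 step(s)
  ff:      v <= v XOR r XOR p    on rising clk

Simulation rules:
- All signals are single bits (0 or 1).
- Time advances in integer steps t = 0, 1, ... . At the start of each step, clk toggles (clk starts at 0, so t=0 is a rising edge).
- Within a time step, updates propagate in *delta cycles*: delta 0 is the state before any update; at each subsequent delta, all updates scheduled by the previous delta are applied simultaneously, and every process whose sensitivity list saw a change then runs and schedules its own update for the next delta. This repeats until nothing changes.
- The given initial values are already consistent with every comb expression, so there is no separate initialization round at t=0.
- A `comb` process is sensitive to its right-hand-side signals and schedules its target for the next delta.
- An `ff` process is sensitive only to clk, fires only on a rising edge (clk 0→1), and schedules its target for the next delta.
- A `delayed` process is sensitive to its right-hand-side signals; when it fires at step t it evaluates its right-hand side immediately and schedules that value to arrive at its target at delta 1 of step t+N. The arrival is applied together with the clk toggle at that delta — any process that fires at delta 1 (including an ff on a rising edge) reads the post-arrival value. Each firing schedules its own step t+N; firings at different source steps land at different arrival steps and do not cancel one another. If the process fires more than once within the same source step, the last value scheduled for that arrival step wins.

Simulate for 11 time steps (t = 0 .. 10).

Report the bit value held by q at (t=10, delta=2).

1

[bits: v,q,p,clk,r,u]
t=0: Δ0=100010 Δ1=100110 Δ2=000110 Δ3=010110 | 3Δ
t=1: Δ0=010110 Δ1=010010 | 1Δ
t=2: Δ0=010010 Δ1=010110 Δ2=110110 Δ3=100110 | 3Δ
t=3: Δ0=100110 Δ1=100010 | 1Δ
t=4: Δ0=100010 Δ1=100110 Δ2=000110 Δ3=010110 | 3Δ
t=5: Δ0=010110 Δ1=011010 | 1Δ
t=6: Δ0=011010 Δ1=011110 | 1Δ
t=7: Δ0=011110 Δ1=010010 | 1Δ
t=8: Δ0=010010 Δ1=011110 | 1Δ
t=9: Δ0=011110 Δ1=011010 | 1Δ
t=10: Δ0=011010 Δ1=010110 Δ2=110110 Δ3=100110 | 3Δ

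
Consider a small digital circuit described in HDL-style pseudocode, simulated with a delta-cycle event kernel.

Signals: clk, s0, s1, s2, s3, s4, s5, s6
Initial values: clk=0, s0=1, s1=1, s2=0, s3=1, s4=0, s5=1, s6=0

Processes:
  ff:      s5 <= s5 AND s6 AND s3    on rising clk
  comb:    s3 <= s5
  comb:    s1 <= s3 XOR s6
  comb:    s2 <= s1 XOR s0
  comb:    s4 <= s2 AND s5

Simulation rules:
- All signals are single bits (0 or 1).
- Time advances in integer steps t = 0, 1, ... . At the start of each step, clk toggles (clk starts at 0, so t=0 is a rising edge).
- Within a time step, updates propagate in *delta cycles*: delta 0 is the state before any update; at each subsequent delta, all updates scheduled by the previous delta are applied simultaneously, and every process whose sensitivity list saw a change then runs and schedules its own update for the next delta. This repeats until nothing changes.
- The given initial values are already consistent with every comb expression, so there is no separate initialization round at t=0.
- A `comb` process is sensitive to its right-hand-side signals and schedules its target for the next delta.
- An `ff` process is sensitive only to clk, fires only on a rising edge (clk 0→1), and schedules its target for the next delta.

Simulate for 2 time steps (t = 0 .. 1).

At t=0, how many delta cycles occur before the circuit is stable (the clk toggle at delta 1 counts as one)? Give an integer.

5

[bits: s4,s1,s5,s6,s3,s0,clk,s2]
t=0: Δ0=01101100 Δ1=01101110 Δ2=01001110 Δ3=01000110 Δ4=00000110 Δ5=00000111 | 5Δ
t=1: Δ0=00000111 Δ1=00000101 | 1Δ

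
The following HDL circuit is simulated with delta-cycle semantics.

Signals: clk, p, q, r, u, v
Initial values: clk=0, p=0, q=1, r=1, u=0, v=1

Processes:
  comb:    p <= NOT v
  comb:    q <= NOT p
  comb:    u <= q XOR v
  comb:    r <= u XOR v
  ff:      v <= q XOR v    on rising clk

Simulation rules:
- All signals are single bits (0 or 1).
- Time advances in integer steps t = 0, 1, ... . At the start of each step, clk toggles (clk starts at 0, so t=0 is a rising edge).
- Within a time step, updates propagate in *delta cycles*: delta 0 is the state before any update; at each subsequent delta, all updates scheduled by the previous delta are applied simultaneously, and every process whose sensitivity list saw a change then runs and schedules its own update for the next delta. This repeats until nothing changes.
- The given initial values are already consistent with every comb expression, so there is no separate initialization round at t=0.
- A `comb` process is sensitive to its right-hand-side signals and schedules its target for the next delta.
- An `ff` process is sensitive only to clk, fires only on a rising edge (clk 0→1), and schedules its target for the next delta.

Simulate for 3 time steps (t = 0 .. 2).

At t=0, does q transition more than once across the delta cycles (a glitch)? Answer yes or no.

no

t0.Δ0 u=0 q=1 r=1 p=0 v=1 clk=0
t0.Δ1 u=0 q=1 r=1 p=0 v=1 clk=1
t0.Δ2 u=0 q=1 r=1 p=0 v=0 clk=1
t0.Δ3 u=1 q=1 r=0 p=1 v=0 clk=1
t0.Δ4 u=1 q=0 r=1 p=1 v=0 clk=1
t0.Δ5 u=0 q=0 r=1 p=1 v=0 clk=1
t0.Δ6 u=0 q=0 r=0 p=1 v=0 clk=1
t1.Δ0 u=0 q=0 r=0 p=1 v=0 clk=1
t1.Δ1 u=0 q=0 r=0 p=1 v=0 clk=0
t2.Δ0 u=0 q=0 r=0 p=1 v=0 clk=0
t2.Δ1 u=0 q=0 r=0 p=1 v=0 clk=1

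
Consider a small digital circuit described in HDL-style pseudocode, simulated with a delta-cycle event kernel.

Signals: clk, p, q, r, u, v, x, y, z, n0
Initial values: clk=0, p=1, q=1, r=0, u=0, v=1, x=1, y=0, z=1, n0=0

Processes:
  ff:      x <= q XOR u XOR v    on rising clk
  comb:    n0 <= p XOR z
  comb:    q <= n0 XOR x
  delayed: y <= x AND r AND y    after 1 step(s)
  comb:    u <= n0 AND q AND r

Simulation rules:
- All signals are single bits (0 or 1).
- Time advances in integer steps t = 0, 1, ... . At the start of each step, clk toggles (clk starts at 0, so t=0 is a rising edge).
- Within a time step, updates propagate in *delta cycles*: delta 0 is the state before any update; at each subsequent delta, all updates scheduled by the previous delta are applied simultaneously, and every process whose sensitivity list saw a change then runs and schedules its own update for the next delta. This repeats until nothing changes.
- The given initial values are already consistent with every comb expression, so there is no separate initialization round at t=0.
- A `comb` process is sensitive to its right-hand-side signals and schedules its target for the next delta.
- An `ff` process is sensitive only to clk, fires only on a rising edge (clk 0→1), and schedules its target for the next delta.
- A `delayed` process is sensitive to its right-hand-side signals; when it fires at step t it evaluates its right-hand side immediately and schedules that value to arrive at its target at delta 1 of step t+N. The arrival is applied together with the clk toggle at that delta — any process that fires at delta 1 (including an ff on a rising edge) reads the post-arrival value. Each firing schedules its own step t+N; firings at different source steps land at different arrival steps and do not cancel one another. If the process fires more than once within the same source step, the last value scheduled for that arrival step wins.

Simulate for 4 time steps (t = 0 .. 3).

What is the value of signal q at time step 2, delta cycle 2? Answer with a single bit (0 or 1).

t=0 Δ0: clk=0 x=1 n0=0 y=0 z=1 q=1 v=1 u=0 p=1 r=0
  Δ1: clk:0→1
  Δ2: x:1→0
  Δ3: q:1→0
  (3Δ to stable)
t=1 Δ0: clk=1 x=0 n0=0 y=0 z=1 q=0 v=1 u=0 p=1 r=0
  Δ1: clk:1→0
  (1Δ to stable)
t=2 Δ0: clk=0 x=0 n0=0 y=0 z=1 q=0 v=1 u=0 p=1 r=0
  Δ1: clk:0→1
  Δ2: x:0→1
  Δ3: q:0→1
  (3Δ to stable)
t=3 Δ0: clk=1 x=1 n0=0 y=0 z=1 q=1 v=1 u=0 p=1 r=0
  Δ1: clk:1→0
  (1Δ to stable)

0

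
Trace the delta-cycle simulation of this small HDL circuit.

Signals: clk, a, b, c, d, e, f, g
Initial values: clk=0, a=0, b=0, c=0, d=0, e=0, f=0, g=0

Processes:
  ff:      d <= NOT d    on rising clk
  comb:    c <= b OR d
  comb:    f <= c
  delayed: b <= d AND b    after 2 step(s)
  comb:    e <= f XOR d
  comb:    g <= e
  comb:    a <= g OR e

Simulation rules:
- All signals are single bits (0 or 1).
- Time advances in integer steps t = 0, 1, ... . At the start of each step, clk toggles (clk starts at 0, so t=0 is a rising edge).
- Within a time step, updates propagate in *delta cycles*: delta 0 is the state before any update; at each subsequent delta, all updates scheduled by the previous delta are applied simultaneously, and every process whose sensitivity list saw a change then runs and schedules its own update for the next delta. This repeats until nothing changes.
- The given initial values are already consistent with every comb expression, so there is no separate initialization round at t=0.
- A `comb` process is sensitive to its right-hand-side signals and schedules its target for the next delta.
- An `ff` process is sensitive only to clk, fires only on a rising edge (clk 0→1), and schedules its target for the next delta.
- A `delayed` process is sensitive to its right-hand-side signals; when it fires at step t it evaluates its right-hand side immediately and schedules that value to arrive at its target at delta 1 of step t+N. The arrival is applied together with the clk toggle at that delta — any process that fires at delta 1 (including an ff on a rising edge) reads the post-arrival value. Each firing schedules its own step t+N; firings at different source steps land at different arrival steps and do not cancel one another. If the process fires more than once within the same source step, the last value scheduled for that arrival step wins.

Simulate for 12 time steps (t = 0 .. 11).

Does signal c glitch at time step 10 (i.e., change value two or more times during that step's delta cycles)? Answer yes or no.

t0.Δ0 a=0 d=0 c=0 g=0 clk=0 e=0 b=0 f=0
t0.Δ1 a=0 d=0 c=0 g=0 clk=1 e=0 b=0 f=0
t0.Δ2 a=0 d=1 c=0 g=0 clk=1 e=0 b=0 f=0
t0.Δ3 a=0 d=1 c=1 g=0 clk=1 e=1 b=0 f=0
t0.Δ4 a=1 d=1 c=1 g=1 clk=1 e=1 b=0 f=1
t0.Δ5 a=1 d=1 c=1 g=1 clk=1 e=0 b=0 f=1
t0.Δ6 a=1 d=1 c=1 g=0 clk=1 e=0 b=0 f=1
t0.Δ7 a=0 d=1 c=1 g=0 clk=1 e=0 b=0 f=1
t1.Δ0 a=0 d=1 c=1 g=0 clk=1 e=0 b=0 f=1
t1.Δ1 a=0 d=1 c=1 g=0 clk=0 e=0 b=0 f=1
t2.Δ0 a=0 d=1 c=1 g=0 clk=0 e=0 b=0 f=1
t2.Δ1 a=0 d=1 c=1 g=0 clk=1 e=0 b=0 f=1
t2.Δ2 a=0 d=0 c=1 g=0 clk=1 e=0 b=0 f=1
t2.Δ3 a=0 d=0 c=0 g=0 clk=1 e=1 b=0 f=1
t2.Δ4 a=1 d=0 c=0 g=1 clk=1 e=1 b=0 f=0
t2.Δ5 a=1 d=0 c=0 g=1 clk=1 e=0 b=0 f=0
t2.Δ6 a=1 d=0 c=0 g=0 clk=1 e=0 b=0 f=0
t2.Δ7 a=0 d=0 c=0 g=0 clk=1 e=0 b=0 f=0
t3.Δ0 a=0 d=0 c=0 g=0 clk=1 e=0 b=0 f=0
t3.Δ1 a=0 d=0 c=0 g=0 clk=0 e=0 b=0 f=0
t4.Δ0 a=0 d=0 c=0 g=0 clk=0 e=0 b=0 f=0
t4.Δ1 a=0 d=0 c=0 g=0 clk=1 e=0 b=0 f=0
t4.Δ2 a=0 d=1 c=0 g=0 clk=1 e=0 b=0 f=0
t4.Δ3 a=0 d=1 c=1 g=0 clk=1 e=1 b=0 f=0
t4.Δ4 a=1 d=1 c=1 g=1 clk=1 e=1 b=0 f=1
t4.Δ5 a=1 d=1 c=1 g=1 clk=1 e=0 b=0 f=1
t4.Δ6 a=1 d=1 c=1 g=0 clk=1 e=0 b=0 f=1
t4.Δ7 a=0 d=1 c=1 g=0 clk=1 e=0 b=0 f=1
t5.Δ0 a=0 d=1 c=1 g=0 clk=1 e=0 b=0 f=1
t5.Δ1 a=0 d=1 c=1 g=0 clk=0 e=0 b=0 f=1
t6.Δ0 a=0 d=1 c=1 g=0 clk=0 e=0 b=0 f=1
t6.Δ1 a=0 d=1 c=1 g=0 clk=1 e=0 b=0 f=1
t6.Δ2 a=0 d=0 c=1 g=0 clk=1 e=0 b=0 f=1
t6.Δ3 a=0 d=0 c=0 g=0 clk=1 e=1 b=0 f=1
t6.Δ4 a=1 d=0 c=0 g=1 clk=1 e=1 b=0 f=0
t6.Δ5 a=1 d=0 c=0 g=1 clk=1 e=0 b=0 f=0
t6.Δ6 a=1 d=0 c=0 g=0 clk=1 e=0 b=0 f=0
t6.Δ7 a=0 d=0 c=0 g=0 clk=1 e=0 b=0 f=0
t7.Δ0 a=0 d=0 c=0 g=0 clk=1 e=0 b=0 f=0
t7.Δ1 a=0 d=0 c=0 g=0 clk=0 e=0 b=0 f=0
t8.Δ0 a=0 d=0 c=0 g=0 clk=0 e=0 b=0 f=0
t8.Δ1 a=0 d=0 c=0 g=0 clk=1 e=0 b=0 f=0
t8.Δ2 a=0 d=1 c=0 g=0 clk=1 e=0 b=0 f=0
t8.Δ3 a=0 d=1 c=1 g=0 clk=1 e=1 b=0 f=0
t8.Δ4 a=1 d=1 c=1 g=1 clk=1 e=1 b=0 f=1
t8.Δ5 a=1 d=1 c=1 g=1 clk=1 e=0 b=0 f=1
t8.Δ6 a=1 d=1 c=1 g=0 clk=1 e=0 b=0 f=1
t8.Δ7 a=0 d=1 c=1 g=0 clk=1 e=0 b=0 f=1
t9.Δ0 a=0 d=1 c=1 g=0 clk=1 e=0 b=0 f=1
t9.Δ1 a=0 d=1 c=1 g=0 clk=0 e=0 b=0 f=1
t10.Δ0 a=0 d=1 c=1 g=0 clk=0 e=0 b=0 f=1
t10.Δ1 a=0 d=1 c=1 g=0 clk=1 e=0 b=0 f=1
t10.Δ2 a=0 d=0 c=1 g=0 clk=1 e=0 b=0 f=1
t10.Δ3 a=0 d=0 c=0 g=0 clk=1 e=1 b=0 f=1
t10.Δ4 a=1 d=0 c=0 g=1 clk=1 e=1 b=0 f=0
t10.Δ5 a=1 d=0 c=0 g=1 clk=1 e=0 b=0 f=0
t10.Δ6 a=1 d=0 c=0 g=0 clk=1 e=0 b=0 f=0
t10.Δ7 a=0 d=0 c=0 g=0 clk=1 e=0 b=0 f=0
t11.Δ0 a=0 d=0 c=0 g=0 clk=1 e=0 b=0 f=0
t11.Δ1 a=0 d=0 c=0 g=0 clk=0 e=0 b=0 f=0

no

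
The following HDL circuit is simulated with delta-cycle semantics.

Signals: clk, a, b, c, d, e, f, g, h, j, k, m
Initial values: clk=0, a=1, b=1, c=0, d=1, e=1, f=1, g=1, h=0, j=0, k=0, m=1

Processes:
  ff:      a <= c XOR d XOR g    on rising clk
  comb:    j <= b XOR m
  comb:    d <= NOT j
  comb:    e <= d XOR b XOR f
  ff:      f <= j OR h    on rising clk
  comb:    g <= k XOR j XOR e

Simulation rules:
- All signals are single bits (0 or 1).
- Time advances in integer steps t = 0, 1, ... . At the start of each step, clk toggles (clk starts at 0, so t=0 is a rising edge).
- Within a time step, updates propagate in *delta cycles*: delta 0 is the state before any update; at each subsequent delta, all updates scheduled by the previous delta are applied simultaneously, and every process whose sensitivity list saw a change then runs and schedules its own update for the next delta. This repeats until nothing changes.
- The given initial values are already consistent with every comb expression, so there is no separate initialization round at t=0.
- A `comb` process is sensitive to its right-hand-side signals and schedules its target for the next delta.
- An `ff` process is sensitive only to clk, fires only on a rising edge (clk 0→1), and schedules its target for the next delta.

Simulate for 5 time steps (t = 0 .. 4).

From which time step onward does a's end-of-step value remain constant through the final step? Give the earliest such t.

2

t=0 Δ0: clk=0 d=1 a=1 m=1 f=1 e=1 c=0 g=1 b=1 h=0 k=0 j=0
  Δ1: clk:0→1
  Δ2: a:1→0, f:1→0
  Δ3: e:1→0
  Δ4: g:1→0
  (4Δ to stable)
t=1 Δ0: clk=1 d=1 a=0 m=1 f=0 e=0 c=0 g=0 b=1 h=0 k=0 j=0
  Δ1: clk:1→0
  (1Δ to stable)
t=2 Δ0: clk=0 d=1 a=0 m=1 f=0 e=0 c=0 g=0 b=1 h=0 k=0 j=0
  Δ1: clk:0→1
  Δ2: a:0→1
  (2Δ to stable)
t=3 Δ0: clk=1 d=1 a=1 m=1 f=0 e=0 c=0 g=0 b=1 h=0 k=0 j=0
  Δ1: clk:1→0
  (1Δ to stable)
t=4 Δ0: clk=0 d=1 a=1 m=1 f=0 e=0 c=0 g=0 b=1 h=0 k=0 j=0
  Δ1: clk:0→1
  (1Δ to stable)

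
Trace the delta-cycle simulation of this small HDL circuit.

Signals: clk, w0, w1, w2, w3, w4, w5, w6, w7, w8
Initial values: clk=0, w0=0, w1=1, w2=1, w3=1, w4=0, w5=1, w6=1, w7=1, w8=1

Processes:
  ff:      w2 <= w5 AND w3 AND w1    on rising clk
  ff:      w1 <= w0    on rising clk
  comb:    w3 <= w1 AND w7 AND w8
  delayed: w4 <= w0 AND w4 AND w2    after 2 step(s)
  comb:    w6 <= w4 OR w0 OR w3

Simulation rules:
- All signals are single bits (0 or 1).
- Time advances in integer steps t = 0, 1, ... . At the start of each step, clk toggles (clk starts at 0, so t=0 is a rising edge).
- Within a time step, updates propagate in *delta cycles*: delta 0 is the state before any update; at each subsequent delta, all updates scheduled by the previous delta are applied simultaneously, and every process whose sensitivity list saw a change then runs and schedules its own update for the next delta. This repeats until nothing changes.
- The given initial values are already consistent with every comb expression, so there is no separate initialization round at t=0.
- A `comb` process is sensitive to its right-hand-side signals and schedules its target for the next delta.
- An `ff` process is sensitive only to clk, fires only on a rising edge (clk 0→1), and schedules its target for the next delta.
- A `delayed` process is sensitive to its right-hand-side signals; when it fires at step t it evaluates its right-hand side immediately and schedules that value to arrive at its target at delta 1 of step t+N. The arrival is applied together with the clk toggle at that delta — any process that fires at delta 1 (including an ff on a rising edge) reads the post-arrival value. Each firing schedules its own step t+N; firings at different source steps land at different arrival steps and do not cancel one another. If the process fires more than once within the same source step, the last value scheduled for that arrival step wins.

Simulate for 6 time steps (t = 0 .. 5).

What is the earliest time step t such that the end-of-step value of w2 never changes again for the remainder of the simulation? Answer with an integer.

[bits: w7,w6,clk,w1,w4,w0,w5,w2,w3,w8]
t=0: Δ0=1101001111 Δ1=1111001111 Δ2=1110001111 Δ3=1110001101 Δ4=1010001101 | 4Δ
t=1: Δ0=1010001101 Δ1=1000001101 | 1Δ
t=2: Δ0=1000001101 Δ1=1010001101 Δ2=1010001001 | 2Δ
t=3: Δ0=1010001001 Δ1=1000001001 | 1Δ
t=4: Δ0=1000001001 Δ1=1010001001 | 1Δ
t=5: Δ0=1010001001 Δ1=1000001001 | 1Δ

2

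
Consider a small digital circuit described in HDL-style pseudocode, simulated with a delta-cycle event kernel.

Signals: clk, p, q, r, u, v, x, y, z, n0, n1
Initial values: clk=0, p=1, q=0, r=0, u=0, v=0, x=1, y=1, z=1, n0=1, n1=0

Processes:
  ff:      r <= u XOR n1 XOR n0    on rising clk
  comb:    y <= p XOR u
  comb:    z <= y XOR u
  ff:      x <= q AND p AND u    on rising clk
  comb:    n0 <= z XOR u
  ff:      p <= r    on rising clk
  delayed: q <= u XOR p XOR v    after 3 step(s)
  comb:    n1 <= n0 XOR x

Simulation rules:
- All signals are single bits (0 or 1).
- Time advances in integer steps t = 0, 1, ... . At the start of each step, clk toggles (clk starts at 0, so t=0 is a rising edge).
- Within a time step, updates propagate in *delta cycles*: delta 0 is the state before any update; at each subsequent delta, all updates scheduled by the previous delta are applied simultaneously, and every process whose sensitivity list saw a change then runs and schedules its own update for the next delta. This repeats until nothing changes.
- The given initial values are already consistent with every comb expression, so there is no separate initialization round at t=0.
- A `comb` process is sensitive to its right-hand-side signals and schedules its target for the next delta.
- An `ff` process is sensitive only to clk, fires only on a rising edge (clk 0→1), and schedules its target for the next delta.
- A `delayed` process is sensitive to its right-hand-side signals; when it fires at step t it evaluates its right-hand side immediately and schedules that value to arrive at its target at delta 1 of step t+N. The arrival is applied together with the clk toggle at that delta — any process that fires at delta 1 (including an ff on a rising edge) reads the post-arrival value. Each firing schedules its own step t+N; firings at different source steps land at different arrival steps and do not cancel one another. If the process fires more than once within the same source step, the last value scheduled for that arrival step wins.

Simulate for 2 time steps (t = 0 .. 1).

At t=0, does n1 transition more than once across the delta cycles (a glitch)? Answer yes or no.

[bits: x,u,n1,n0,q,r,clk,v,p,y,z]
t=0: Δ0=10010000111 Δ1=10010010111 Δ2=00010110011 Δ3=00110110001 Δ4=00110110000 Δ5=00100110000 Δ6=00000110000 | 6Δ
t=1: Δ0=00000110000 Δ1=00000100000 | 1Δ

yes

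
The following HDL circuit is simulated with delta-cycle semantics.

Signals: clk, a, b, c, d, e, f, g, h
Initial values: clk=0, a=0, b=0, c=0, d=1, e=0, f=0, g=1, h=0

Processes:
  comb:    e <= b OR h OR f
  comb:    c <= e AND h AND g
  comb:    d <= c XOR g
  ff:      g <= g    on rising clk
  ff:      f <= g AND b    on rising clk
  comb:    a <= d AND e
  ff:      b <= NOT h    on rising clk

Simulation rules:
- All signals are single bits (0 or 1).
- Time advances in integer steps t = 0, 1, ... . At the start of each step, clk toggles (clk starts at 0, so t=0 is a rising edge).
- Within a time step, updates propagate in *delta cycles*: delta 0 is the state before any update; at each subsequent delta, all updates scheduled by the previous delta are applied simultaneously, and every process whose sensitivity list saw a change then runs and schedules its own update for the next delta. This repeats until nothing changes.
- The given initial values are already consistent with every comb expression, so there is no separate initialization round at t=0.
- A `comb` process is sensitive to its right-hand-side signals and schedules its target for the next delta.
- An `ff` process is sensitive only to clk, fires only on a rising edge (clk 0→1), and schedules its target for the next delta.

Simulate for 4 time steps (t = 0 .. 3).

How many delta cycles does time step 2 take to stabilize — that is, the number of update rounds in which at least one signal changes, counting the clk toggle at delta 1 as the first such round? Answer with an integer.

t0.Δ0 clk=0 h=0 b=0 c=0 d=1 f=0 e=0 g=1 a=0
t0.Δ1 clk=1 h=0 b=0 c=0 d=1 f=0 e=0 g=1 a=0
t0.Δ2 clk=1 h=0 b=1 c=0 d=1 f=0 e=0 g=1 a=0
t0.Δ3 clk=1 h=0 b=1 c=0 d=1 f=0 e=1 g=1 a=0
t0.Δ4 clk=1 h=0 b=1 c=0 d=1 f=0 e=1 g=1 a=1
t1.Δ0 clk=1 h=0 b=1 c=0 d=1 f=0 e=1 g=1 a=1
t1.Δ1 clk=0 h=0 b=1 c=0 d=1 f=0 e=1 g=1 a=1
t2.Δ0 clk=0 h=0 b=1 c=0 d=1 f=0 e=1 g=1 a=1
t2.Δ1 clk=1 h=0 b=1 c=0 d=1 f=0 e=1 g=1 a=1
t2.Δ2 clk=1 h=0 b=1 c=0 d=1 f=1 e=1 g=1 a=1
t3.Δ0 clk=1 h=0 b=1 c=0 d=1 f=1 e=1 g=1 a=1
t3.Δ1 clk=0 h=0 b=1 c=0 d=1 f=1 e=1 g=1 a=1

2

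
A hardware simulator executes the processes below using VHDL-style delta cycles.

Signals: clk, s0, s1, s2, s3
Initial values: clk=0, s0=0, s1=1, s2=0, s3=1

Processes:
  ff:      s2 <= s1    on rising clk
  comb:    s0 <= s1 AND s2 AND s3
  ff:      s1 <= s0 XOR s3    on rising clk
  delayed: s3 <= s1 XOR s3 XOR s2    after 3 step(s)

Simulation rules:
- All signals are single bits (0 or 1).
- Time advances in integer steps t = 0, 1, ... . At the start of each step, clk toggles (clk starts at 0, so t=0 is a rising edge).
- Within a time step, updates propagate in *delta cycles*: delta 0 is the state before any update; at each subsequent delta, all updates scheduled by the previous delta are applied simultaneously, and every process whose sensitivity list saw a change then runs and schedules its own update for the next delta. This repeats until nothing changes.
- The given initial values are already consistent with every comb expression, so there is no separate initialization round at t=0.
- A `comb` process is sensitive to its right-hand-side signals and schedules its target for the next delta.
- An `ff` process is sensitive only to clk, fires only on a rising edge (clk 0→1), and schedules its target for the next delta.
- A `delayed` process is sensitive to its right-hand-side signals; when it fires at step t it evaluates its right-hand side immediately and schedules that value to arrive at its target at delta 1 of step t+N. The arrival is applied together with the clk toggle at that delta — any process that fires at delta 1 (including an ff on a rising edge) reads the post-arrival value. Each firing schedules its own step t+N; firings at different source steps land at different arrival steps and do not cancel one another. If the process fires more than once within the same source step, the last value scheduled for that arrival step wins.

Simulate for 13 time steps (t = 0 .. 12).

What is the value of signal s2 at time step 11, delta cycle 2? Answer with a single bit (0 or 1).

t0.Δ0 s2=0 s0=0 clk=0 s1=1 s3=1
t0.Δ1 s2=0 s0=0 clk=1 s1=1 s3=1
t0.Δ2 s2=1 s0=0 clk=1 s1=1 s3=1
t0.Δ3 s2=1 s0=1 clk=1 s1=1 s3=1
t1.Δ0 s2=1 s0=1 clk=1 s1=1 s3=1
t1.Δ1 s2=1 s0=1 clk=0 s1=1 s3=1
t2.Δ0 s2=1 s0=1 clk=0 s1=1 s3=1
t2.Δ1 s2=1 s0=1 clk=1 s1=1 s3=1
t2.Δ2 s2=1 s0=1 clk=1 s1=0 s3=1
t2.Δ3 s2=1 s0=0 clk=1 s1=0 s3=1
t3.Δ0 s2=1 s0=0 clk=1 s1=0 s3=1
t3.Δ1 s2=1 s0=0 clk=0 s1=0 s3=1
t4.Δ0 s2=1 s0=0 clk=0 s1=0 s3=1
t4.Δ1 s2=1 s0=0 clk=1 s1=0 s3=1
t4.Δ2 s2=0 s0=0 clk=1 s1=1 s3=1
t5.Δ0 s2=0 s0=0 clk=1 s1=1 s3=1
t5.Δ1 s2=0 s0=0 clk=0 s1=1 s3=0
t6.Δ0 s2=0 s0=0 clk=0 s1=1 s3=0
t6.Δ1 s2=0 s0=0 clk=1 s1=1 s3=0
t6.Δ2 s2=1 s0=0 clk=1 s1=0 s3=0
t7.Δ0 s2=1 s0=0 clk=1 s1=0 s3=0
t7.Δ1 s2=1 s0=0 clk=0 s1=0 s3=0
t8.Δ0 s2=1 s0=0 clk=0 s1=0 s3=0
t8.Δ1 s2=1 s0=0 clk=1 s1=0 s3=1
t8.Δ2 s2=0 s0=0 clk=1 s1=1 s3=1
t9.Δ0 s2=0 s0=0 clk=1 s1=1 s3=1
t9.Δ1 s2=0 s0=0 clk=0 s1=1 s3=1
t10.Δ0 s2=0 s0=0 clk=0 s1=1 s3=1
t10.Δ1 s2=0 s0=0 clk=1 s1=1 s3=1
t10.Δ2 s2=1 s0=0 clk=1 s1=1 s3=1
t10.Δ3 s2=1 s0=1 clk=1 s1=1 s3=1
t11.Δ0 s2=1 s0=1 clk=1 s1=1 s3=1
t11.Δ1 s2=1 s0=1 clk=0 s1=1 s3=0
t11.Δ2 s2=1 s0=0 clk=0 s1=1 s3=0
t12.Δ0 s2=1 s0=0 clk=0 s1=1 s3=0
t12.Δ1 s2=1 s0=0 clk=1 s1=1 s3=0
t12.Δ2 s2=1 s0=0 clk=1 s1=0 s3=0

1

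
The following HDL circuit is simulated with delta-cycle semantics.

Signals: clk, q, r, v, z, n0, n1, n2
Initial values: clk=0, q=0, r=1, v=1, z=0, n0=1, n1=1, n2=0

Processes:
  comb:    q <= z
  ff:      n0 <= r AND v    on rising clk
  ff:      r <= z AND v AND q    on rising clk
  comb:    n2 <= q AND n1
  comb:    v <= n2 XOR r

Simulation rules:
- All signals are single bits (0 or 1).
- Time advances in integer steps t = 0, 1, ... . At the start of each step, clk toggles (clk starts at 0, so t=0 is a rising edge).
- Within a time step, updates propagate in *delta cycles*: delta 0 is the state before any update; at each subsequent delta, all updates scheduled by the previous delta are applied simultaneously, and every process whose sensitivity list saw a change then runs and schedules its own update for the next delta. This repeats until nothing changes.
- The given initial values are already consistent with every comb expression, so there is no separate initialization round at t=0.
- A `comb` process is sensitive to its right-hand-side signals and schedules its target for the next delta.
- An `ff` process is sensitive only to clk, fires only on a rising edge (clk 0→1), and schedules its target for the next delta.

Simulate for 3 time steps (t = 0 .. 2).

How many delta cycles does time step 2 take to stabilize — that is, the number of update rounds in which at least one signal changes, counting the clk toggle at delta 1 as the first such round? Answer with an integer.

t0.Δ0 z=0 n0=1 r=1 n1=1 q=0 clk=0 v=1 n2=0
t0.Δ1 z=0 n0=1 r=1 n1=1 q=0 clk=1 v=1 n2=0
t0.Δ2 z=0 n0=1 r=0 n1=1 q=0 clk=1 v=1 n2=0
t0.Δ3 z=0 n0=1 r=0 n1=1 q=0 clk=1 v=0 n2=0
t1.Δ0 z=0 n0=1 r=0 n1=1 q=0 clk=1 v=0 n2=0
t1.Δ1 z=0 n0=1 r=0 n1=1 q=0 clk=0 v=0 n2=0
t2.Δ0 z=0 n0=1 r=0 n1=1 q=0 clk=0 v=0 n2=0
t2.Δ1 z=0 n0=1 r=0 n1=1 q=0 clk=1 v=0 n2=0
t2.Δ2 z=0 n0=0 r=0 n1=1 q=0 clk=1 v=0 n2=0

2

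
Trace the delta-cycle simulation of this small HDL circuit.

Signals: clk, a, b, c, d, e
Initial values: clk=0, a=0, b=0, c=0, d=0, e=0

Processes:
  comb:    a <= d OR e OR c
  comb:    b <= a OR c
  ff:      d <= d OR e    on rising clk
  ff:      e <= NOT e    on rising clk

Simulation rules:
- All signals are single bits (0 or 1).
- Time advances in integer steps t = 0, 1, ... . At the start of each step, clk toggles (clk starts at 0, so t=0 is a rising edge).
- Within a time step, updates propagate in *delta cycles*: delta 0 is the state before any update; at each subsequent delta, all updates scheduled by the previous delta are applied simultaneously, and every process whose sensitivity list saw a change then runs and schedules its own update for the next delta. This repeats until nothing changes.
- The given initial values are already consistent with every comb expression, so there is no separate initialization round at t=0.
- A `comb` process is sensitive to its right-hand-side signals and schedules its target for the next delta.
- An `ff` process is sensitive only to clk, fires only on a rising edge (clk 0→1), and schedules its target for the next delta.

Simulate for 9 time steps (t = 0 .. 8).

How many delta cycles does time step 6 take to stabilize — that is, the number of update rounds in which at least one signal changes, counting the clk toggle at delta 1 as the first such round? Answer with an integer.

t=0 Δ0: d=0 clk=0 a=0 b=0 e=0 c=0
  Δ1: clk:0→1
  Δ2: e:0→1
  Δ3: a:0→1
  Δ4: b:0→1
  (4Δ to stable)
t=1 Δ0: d=0 clk=1 a=1 b=1 e=1 c=0
  Δ1: clk:1→0
  (1Δ to stable)
t=2 Δ0: d=0 clk=0 a=1 b=1 e=1 c=0
  Δ1: clk:0→1
  Δ2: d:0→1, e:1→0
  (2Δ to stable)
t=3 Δ0: d=1 clk=1 a=1 b=1 e=0 c=0
  Δ1: clk:1→0
  (1Δ to stable)
t=4 Δ0: d=1 clk=0 a=1 b=1 e=0 c=0
  Δ1: clk:0→1
  Δ2: e:0→1
  (2Δ to stable)
t=5 Δ0: d=1 clk=1 a=1 b=1 e=1 c=0
  Δ1: clk:1→0
  (1Δ to stable)
t=6 Δ0: d=1 clk=0 a=1 b=1 e=1 c=0
  Δ1: clk:0→1
  Δ2: e:1→0
  (2Δ to stable)
t=7 Δ0: d=1 clk=1 a=1 b=1 e=0 c=0
  Δ1: clk:1→0
  (1Δ to stable)
t=8 Δ0: d=1 clk=0 a=1 b=1 e=0 c=0
  Δ1: clk:0→1
  Δ2: e:0→1
  (2Δ to stable)

2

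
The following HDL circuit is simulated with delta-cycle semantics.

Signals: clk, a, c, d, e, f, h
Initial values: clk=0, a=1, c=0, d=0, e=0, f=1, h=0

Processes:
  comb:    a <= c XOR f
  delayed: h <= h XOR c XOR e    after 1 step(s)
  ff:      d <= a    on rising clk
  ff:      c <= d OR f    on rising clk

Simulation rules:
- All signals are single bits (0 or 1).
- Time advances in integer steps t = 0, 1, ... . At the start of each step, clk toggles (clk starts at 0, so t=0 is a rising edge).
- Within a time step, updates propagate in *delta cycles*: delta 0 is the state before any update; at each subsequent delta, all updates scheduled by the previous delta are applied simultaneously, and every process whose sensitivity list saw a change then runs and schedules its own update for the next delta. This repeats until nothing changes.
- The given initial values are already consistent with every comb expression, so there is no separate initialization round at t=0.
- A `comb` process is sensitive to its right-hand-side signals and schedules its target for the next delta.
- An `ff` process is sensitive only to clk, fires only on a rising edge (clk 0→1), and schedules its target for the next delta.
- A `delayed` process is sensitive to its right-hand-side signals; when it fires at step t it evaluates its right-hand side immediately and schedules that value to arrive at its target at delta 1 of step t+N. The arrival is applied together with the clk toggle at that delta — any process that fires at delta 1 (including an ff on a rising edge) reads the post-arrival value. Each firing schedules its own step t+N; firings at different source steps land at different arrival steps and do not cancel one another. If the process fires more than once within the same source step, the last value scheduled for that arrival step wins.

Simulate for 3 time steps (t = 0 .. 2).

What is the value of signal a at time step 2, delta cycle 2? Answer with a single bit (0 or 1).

[bits: clk,d,h,e,a,f,c]
t=0: Δ0=0000110 Δ1=1000110 Δ2=1100111 Δ3=1100011 | 3Δ
t=1: Δ0=1100011 Δ1=0110011 | 1Δ
t=2: Δ0=0110011 Δ1=1100011 Δ2=1000011 | 2Δ

0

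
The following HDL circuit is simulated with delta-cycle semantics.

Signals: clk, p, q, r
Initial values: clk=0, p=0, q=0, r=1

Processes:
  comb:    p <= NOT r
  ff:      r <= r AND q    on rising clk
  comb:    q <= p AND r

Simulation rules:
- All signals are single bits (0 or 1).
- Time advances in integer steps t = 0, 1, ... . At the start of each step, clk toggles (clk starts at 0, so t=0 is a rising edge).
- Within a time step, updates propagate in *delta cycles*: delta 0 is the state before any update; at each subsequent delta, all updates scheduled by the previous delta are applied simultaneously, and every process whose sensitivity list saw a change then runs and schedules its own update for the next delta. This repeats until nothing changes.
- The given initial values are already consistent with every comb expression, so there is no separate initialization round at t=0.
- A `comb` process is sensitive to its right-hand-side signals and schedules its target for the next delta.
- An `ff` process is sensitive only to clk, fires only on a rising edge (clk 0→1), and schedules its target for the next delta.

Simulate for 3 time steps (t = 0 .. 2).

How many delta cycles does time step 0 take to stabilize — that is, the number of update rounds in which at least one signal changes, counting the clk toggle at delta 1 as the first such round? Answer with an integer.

[bits: r,p,clk,q]
t=0: Δ0=1000 Δ1=1010 Δ2=0010 Δ3=0110 | 3Δ
t=1: Δ0=0110 Δ1=0100 | 1Δ
t=2: Δ0=0100 Δ1=0110 | 1Δ

3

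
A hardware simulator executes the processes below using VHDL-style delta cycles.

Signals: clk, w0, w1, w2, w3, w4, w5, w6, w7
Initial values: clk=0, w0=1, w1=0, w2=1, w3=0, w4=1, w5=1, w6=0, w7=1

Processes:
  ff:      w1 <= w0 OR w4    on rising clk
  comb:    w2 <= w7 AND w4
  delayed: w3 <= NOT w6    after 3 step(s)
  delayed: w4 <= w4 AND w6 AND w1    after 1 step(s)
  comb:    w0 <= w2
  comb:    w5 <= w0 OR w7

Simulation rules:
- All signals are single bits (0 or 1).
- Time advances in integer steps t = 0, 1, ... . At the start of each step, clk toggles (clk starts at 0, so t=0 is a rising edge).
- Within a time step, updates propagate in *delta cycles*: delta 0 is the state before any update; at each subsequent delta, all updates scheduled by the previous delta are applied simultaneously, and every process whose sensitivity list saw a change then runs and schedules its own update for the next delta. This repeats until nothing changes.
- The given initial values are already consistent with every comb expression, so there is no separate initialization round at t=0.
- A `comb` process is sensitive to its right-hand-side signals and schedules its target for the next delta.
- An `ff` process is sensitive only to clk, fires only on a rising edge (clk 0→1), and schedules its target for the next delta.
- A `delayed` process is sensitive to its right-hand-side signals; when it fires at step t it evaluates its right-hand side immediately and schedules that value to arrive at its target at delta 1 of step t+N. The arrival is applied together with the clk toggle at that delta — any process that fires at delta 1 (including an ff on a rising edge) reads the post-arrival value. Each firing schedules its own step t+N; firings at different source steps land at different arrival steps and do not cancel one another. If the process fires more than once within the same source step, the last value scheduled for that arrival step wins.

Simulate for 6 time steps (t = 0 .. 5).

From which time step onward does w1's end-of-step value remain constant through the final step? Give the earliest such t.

2

t0.Δ0 w5=1 clk=0 w0=1 w7=1 w6=0 w1=0 w4=1 w2=1 w3=0
t0.Δ1 w5=1 clk=1 w0=1 w7=1 w6=0 w1=0 w4=1 w2=1 w3=0
t0.Δ2 w5=1 clk=1 w0=1 w7=1 w6=0 w1=1 w4=1 w2=1 w3=0
t1.Δ0 w5=1 clk=1 w0=1 w7=1 w6=0 w1=1 w4=1 w2=1 w3=0
t1.Δ1 w5=1 clk=0 w0=1 w7=1 w6=0 w1=1 w4=0 w2=1 w3=0
t1.Δ2 w5=1 clk=0 w0=1 w7=1 w6=0 w1=1 w4=0 w2=0 w3=0
t1.Δ3 w5=1 clk=0 w0=0 w7=1 w6=0 w1=1 w4=0 w2=0 w3=0
t2.Δ0 w5=1 clk=0 w0=0 w7=1 w6=0 w1=1 w4=0 w2=0 w3=0
t2.Δ1 w5=1 clk=1 w0=0 w7=1 w6=0 w1=1 w4=0 w2=0 w3=0
t2.Δ2 w5=1 clk=1 w0=0 w7=1 w6=0 w1=0 w4=0 w2=0 w3=0
t3.Δ0 w5=1 clk=1 w0=0 w7=1 w6=0 w1=0 w4=0 w2=0 w3=0
t3.Δ1 w5=1 clk=0 w0=0 w7=1 w6=0 w1=0 w4=0 w2=0 w3=0
t4.Δ0 w5=1 clk=0 w0=0 w7=1 w6=0 w1=0 w4=0 w2=0 w3=0
t4.Δ1 w5=1 clk=1 w0=0 w7=1 w6=0 w1=0 w4=0 w2=0 w3=0
t5.Δ0 w5=1 clk=1 w0=0 w7=1 w6=0 w1=0 w4=0 w2=0 w3=0
t5.Δ1 w5=1 clk=0 w0=0 w7=1 w6=0 w1=0 w4=0 w2=0 w3=0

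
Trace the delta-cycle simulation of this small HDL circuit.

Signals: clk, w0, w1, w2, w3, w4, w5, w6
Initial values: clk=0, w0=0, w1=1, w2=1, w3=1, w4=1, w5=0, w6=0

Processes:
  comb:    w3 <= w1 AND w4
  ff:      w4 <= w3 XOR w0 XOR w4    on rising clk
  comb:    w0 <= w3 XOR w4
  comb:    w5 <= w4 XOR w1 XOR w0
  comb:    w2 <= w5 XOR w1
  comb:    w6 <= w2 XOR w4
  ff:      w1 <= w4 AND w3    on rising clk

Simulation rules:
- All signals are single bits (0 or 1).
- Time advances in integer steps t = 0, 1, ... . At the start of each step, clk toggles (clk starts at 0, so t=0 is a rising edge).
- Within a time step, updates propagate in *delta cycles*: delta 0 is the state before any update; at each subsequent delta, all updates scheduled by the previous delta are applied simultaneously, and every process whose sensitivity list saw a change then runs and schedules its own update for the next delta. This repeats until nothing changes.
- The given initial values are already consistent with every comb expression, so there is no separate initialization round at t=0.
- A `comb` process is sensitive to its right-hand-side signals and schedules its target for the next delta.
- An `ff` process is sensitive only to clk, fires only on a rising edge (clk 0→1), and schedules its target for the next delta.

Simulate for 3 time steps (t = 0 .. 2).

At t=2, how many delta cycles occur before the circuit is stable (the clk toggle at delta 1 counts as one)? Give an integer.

t=0 Δ0: w3=1 w5=0 clk=0 w6=0 w1=1 w0=0 w4=1 w2=1
  Δ1: clk:0→1
  Δ2: w4:1→0
  Δ3: w3:1→0, w5:0→1, w6:0→1, w0:0→1
  Δ4: w5:1→0, w0:1→0, w2:1→0
  Δ5: w5:0→1, w6:1→0, w2:0→1
  Δ6: w6:0→1, w2:1→0
  Δ7: w6:1→0
  (7Δ to stable)
t=1 Δ0: w3=0 w5=1 clk=1 w6=0 w1=1 w0=0 w4=0 w2=0
  Δ1: clk:1→0
  (1Δ to stable)
t=2 Δ0: w3=0 w5=1 clk=0 w6=0 w1=1 w0=0 w4=0 w2=0
  Δ1: clk:0→1
  Δ2: w1:1→0
  Δ3: w5:1→0, w2:0→1
  Δ4: w6:0→1, w2:1→0
  Δ5: w6:1→0
  (5Δ to stable)

5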